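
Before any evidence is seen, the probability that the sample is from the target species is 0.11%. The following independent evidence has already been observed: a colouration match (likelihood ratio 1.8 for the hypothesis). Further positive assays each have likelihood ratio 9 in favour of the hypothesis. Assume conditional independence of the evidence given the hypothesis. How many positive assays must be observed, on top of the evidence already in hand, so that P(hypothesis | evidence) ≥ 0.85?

Prior odds = 0.0011/0.9989 = 11/9989.
Bayes factor of the evidence already in hand = 1.8.
Odds after that evidence = (11/9989) × 1.8 = 99/49945.
Target odds = 0.85/0.15 = 17/3.
Need 9ⁿ ≥ 17/3 ÷ (99/49945) = 849065/297.
9³ = 729 falls short of 849065/297 but 9⁴ = 6561 reaches it, so n = 4.

4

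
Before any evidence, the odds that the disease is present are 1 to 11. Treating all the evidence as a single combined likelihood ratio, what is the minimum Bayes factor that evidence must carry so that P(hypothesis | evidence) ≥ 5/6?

55

Prior odds = 1/11.
Target odds = (5/6)/(1/6) = 5.
Required Bayes factor = 5 ÷ (1/11) = 55.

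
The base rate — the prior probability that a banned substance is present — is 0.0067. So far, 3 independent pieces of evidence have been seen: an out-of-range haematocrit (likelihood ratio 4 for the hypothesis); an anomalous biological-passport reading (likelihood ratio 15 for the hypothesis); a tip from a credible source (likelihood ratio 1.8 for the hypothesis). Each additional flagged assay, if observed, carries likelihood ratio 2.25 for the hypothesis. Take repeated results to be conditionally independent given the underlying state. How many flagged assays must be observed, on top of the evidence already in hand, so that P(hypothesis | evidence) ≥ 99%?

Prior odds = 0.0067/0.9933 = 67/9933.
Combined Bayes factor of the evidence already in hand = 4 × 15 × 1.8 = 108.
Odds after that evidence = (67/9933) × 108 = 2412/3311.
Target odds = 0.99/0.01 = 99.
Need 2.25ⁿ ≥ 99 ÷ (2412/3311) = 36421/268.
2.25⁶ = 531441/4096 falls short of 36421/268 but 2.25⁷ = 4782969/16384 reaches it, so n = 7.

7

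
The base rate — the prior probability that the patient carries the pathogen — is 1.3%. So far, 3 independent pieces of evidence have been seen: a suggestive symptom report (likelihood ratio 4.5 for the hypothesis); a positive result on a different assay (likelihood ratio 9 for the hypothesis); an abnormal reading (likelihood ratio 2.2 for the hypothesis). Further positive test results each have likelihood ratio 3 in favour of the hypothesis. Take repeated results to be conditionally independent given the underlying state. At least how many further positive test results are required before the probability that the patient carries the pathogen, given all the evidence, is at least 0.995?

Prior odds = 0.013/0.987 = 13/987.
Combined Bayes factor of the evidence already in hand = 4.5 × 9 × 2.2 = 89.1.
Odds after that evidence = (13/987) × 89.1 = 3861/3290.
Target odds = 0.995/0.005 = 199.
Need 3ⁿ ≥ 199 ÷ (3861/3290) = 654710/3861.
3⁴ = 81 falls short of 654710/3861 but 3⁵ = 243 reaches it, so n = 5.

5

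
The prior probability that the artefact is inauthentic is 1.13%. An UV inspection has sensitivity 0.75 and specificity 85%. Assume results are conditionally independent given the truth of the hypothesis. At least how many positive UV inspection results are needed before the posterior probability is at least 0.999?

Prior odds: 0.0113 ÷ 0.9887 = 113/9887.
False-positive rate = 1 − 0.85 = 0.15; likelihood ratio of a positive = 0.75/0.15 = 5.
Target odds: 0.999 ÷ 0.001 = 999.
Need (113/9887) × 5ⁿ ≥ 999, i.e. 5ⁿ ≥ 9877113/113.
5⁷ = 78125 falls short of 9877113/113 but 5⁸ = 390625 reaches it, so n = 8.

8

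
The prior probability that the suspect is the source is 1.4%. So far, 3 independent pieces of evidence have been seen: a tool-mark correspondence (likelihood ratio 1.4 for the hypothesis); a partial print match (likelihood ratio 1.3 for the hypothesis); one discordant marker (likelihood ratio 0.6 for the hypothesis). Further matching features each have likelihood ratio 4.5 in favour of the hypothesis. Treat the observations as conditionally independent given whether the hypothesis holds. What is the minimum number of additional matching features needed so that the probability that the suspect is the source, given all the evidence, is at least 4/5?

4

Prior odds = 0.014/0.986 = 7/493.
Combined Bayes factor of the evidence already in hand = 1.4 × 1.3 × 0.6 = 1.092.
Odds after that evidence = (7/493) × 1.092 = 1911/123250.
Target odds = 0.8/0.2 = 4.
Need 4.5ⁿ ≥ 4 ÷ (1911/123250) = 493000/1911.
4.5³ = 91.125 falls short of 493000/1911 but 4.5⁴ = 410.0625 reaches it, so n = 4.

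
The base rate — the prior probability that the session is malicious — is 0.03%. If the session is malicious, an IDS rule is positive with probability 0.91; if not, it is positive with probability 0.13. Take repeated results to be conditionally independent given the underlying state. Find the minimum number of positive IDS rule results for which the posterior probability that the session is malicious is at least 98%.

7

Prior odds: 0.0003 ÷ 0.9997 = 3/9997.
Likelihood ratio of a positive = 0.91/0.13 = 7.
Target posterior odds = 0.98/0.02 = 49.
Require 7ⁿ ≥ 49 ÷ (3/9997) = 489853/3.
7⁶ = 117649 falls short of 489853/3 but 7⁷ = 823543 reaches it, so n = 7.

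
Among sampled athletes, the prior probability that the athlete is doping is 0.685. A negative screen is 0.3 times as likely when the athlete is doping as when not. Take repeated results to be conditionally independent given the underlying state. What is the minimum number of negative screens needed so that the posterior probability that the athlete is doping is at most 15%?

Prior odds = 0.685/0.315 = 137/63.
Likelihood ratio per negative screen = 0.3.
Target odds: 0.15 ÷ 0.85 = 3/17.
Require 0.3ⁿ ≤ 3/17 ÷ (137/63) = 189/2329.
0.3² = 0.09 is still above 189/2329 but 0.3³ = 0.027 is at or below it, so n = 3.

3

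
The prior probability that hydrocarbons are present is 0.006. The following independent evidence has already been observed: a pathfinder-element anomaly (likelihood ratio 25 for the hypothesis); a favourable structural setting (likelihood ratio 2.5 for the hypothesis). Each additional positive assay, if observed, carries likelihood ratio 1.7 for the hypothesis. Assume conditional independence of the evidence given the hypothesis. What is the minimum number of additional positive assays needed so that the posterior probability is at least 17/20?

Prior odds = 0.006/0.994 = 3/497.
Combined Bayes factor of the evidence already in hand = 25 × 2.5 = 62.5.
Odds after that evidence = (3/497) × 62.5 = 375/994.
Target odds = 0.85/0.15 = 17/3.
Need 1.7ⁿ ≥ 17/3 ÷ (375/994) = 16898/1125.
1.7⁵ = 1419857/100000 falls short of 16898/1125 but 1.7⁶ = 24137569/1000000 reaches it, so n = 6.

6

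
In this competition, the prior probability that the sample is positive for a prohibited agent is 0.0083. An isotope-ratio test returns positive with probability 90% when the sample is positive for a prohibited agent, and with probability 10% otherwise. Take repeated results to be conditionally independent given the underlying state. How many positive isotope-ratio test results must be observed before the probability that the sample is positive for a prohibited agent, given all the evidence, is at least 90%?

Prior odds = 0.0083/0.9917 = 83/9917.
Likelihood ratio of a positive result = 0.9/0.1 = 9.
Target odds: 0.9 ÷ 0.1 = 9.
Need (83/9917) × 9ⁿ ≥ 9, i.e. 9ⁿ ≥ 89253/83.
9³ = 729 falls short of 89253/83 but 9⁴ = 6561 reaches it, so n = 4.

4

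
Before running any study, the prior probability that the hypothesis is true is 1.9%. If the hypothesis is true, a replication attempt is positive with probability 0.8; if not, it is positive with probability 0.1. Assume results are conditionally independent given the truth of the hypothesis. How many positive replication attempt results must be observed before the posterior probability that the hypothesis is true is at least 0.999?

Prior odds = 0.019/0.981 = 19/981.
Likelihood ratio of a positive = 0.8/0.1 = 8.
Target posterior odds = 0.999/0.001 = 999.
Need (19/981) × 8ⁿ ≥ 999, i.e. 8ⁿ ≥ 980019/19.
8⁵ = 32768 falls short of 980019/19 but 8⁶ = 262144 reaches it, so n = 6.

6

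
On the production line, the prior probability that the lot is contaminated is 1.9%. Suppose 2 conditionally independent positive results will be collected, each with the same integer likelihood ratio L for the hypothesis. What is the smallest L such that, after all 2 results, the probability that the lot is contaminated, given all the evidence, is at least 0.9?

22

Prior odds = 0.019/0.981 = 19/981.
Target odds = 0.9/0.1 = 9.
Need L² ≥ 9 ÷ (19/981) = 8829/19.
21² = 441 < 8829/19 ≤ 484 = 22², so L = 22.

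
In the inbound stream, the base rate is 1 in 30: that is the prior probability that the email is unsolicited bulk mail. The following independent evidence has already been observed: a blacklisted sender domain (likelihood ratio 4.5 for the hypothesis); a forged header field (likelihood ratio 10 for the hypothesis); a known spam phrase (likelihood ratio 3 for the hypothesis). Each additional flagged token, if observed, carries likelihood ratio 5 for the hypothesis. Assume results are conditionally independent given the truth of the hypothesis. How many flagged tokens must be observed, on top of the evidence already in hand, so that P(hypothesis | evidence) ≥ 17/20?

Prior odds = (1/30)/(29/30) = 1/29.
Combined Bayes factor of the evidence already in hand = 4.5 × 10 × 3 = 135.
Odds after that evidence = (1/29) × 135 = 135/29.
Target odds = 0.85/0.15 = 17/3.
Need 5ⁿ ≥ 17/3 ÷ (135/29) = 493/405.
5¹ = 5, which meets the required 493/405; so n = 1.

1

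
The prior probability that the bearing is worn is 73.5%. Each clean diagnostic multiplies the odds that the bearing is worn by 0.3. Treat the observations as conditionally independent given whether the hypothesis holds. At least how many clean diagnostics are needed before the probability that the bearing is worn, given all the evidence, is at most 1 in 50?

5

Prior odds = 0.735/0.265 = 147/53.
Likelihood ratio per clean diagnostic = 0.3.
Target posterior odds = 0.02/0.98 = 1/49.
Require 0.3ⁿ ≤ 1/49 ÷ (147/53) = 53/7203.
0.3⁴ = 0.0081 is still above 53/7203 but 0.3⁵ = 243/100000 is at or below it, so n = 5.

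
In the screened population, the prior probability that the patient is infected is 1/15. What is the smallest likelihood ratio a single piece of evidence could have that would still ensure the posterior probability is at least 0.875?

98

Prior odds = (1/15)/(14/15) = 1/14.
Target odds = 0.875/0.125 = 7.
Required Bayes factor = 7 ÷ (1/14) = 98.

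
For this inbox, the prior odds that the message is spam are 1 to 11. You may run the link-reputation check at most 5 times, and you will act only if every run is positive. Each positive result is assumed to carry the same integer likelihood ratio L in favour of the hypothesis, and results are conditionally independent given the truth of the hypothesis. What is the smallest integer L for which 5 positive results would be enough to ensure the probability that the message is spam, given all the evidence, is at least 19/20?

Prior odds = 1/11.
Target odds = 0.95/0.05 = 19.
Need L⁵ ≥ 19 ÷ (1/11) = 209.
2⁵ = 32 < 209 ≤ 243 = 3⁵, so L = 3.

3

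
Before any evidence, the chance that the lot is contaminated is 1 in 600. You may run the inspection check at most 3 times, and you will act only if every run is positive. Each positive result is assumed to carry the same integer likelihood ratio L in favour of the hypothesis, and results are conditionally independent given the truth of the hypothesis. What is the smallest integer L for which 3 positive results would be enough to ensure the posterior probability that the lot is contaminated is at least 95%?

Prior odds = (1/600)/(599/600) = 1/599.
Target odds = 0.95/0.05 = 19.
Need L³ ≥ 19 ÷ (1/599) = 11381.
22³ = 10648 < 11381 ≤ 12167 = 23³, so L = 23.

23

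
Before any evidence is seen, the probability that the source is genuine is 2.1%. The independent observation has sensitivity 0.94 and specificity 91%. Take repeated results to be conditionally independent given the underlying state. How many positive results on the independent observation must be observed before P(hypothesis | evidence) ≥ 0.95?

3

Prior odds: 0.021 ÷ 0.979 = 21/979.
False-positive rate = 1 − 0.91 = 0.09; likelihood ratio of a positive = 0.94/0.09 = 94/9.
Target odds: 0.95 ÷ 0.05 = 19.
Require (94/9)ⁿ ≥ 19 ÷ (21/979) = 18601/21.
(94/9)² = 8836/81 falls short of 18601/21 but (94/9)³ = 830584/729 reaches it, so n = 3.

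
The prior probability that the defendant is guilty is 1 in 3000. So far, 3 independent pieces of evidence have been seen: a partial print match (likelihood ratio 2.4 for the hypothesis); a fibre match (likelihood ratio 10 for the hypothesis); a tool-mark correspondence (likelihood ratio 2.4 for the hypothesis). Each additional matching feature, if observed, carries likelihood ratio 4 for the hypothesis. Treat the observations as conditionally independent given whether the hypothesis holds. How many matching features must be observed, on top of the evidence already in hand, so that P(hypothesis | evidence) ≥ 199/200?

7

Prior odds = (1/3000)/(2999/3000) = 1/2999.
Combined Bayes factor of the evidence already in hand = 2.4 × 10 × 2.4 = 57.6.
Odds after that evidence = (1/2999) × 57.6 = 288/14995.
Target odds = 0.995/0.005 = 199.
Need 4ⁿ ≥ 199 ÷ (288/14995) = 2984005/288.
4⁶ = 4096 falls short of 2984005/288 but 4⁷ = 16384 reaches it, so n = 7.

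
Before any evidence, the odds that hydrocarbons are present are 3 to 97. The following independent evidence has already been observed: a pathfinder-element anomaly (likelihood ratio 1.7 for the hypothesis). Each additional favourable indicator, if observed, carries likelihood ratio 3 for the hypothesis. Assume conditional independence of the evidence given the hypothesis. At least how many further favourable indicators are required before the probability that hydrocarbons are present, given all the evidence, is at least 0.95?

6

Prior odds = 3/97.
Bayes factor of the evidence already in hand = 1.7.
Odds after that evidence = (3/97) × 1.7 = 51/970.
Target odds = 0.95/0.05 = 19.
Need 3ⁿ ≥ 19 ÷ (51/970) = 18430/51.
3⁵ = 243 falls short of 18430/51 but 3⁶ = 729 reaches it, so n = 6.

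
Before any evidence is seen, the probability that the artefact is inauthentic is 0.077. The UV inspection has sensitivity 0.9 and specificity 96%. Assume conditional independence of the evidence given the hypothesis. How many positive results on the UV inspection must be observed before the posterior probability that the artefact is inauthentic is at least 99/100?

3

Prior odds = 0.077/0.923 = 77/923.
False-positive rate = 1 − 0.96 = 0.04; likelihood ratio of a positive = 0.9/0.04 = 22.5.
Target odds: 0.99 ÷ 0.01 = 99.
Require 22.5ⁿ ≥ 99 ÷ (77/923) = 8307/7.
22.5² = 506.25 falls short of 8307/7 but 22.5³ = 11390.625 reaches it, so n = 3.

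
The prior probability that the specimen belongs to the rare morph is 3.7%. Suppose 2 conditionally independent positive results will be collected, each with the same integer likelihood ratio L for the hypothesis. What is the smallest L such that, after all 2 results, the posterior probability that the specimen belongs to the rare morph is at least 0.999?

162

Prior odds = 0.037/0.963 = 37/963.
Target odds = 0.999/0.001 = 999.
Need L² ≥ 999 ÷ (37/963) = 26001.
161² = 25921 < 26001 ≤ 26244 = 162², so L = 162.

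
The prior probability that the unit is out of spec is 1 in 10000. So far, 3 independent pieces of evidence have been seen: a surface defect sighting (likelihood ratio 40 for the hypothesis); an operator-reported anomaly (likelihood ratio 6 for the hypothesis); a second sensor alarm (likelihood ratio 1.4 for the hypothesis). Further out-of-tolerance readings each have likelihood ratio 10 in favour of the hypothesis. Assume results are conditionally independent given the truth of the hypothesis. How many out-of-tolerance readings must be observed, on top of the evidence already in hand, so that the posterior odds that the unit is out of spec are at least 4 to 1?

Prior odds = 0.0001/0.9999 = 1/9999.
Combined Bayes factor of the evidence already in hand = 40 × 6 × 1.4 = 336.
Odds after that evidence = (1/9999) × 336 = 112/3333.
Target odds = 4.
Need 10ⁿ ≥ 4 ÷ (112/3333) = 3333/28.
10² = 100 falls short of 3333/28 but 10³ = 1000 reaches it, so n = 3.

3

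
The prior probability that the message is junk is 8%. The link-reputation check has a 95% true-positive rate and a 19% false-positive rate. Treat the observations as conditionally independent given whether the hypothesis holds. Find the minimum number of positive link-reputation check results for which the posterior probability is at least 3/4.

3

Prior odds: 0.08 ÷ 0.92 = 2/23.
Likelihood ratio of a positive result = 0.95/0.19 = 5.
Target posterior odds = 0.75/0.25 = 3.
Need (2/23) × 5ⁿ ≥ 3, i.e. 5ⁿ ≥ 34.5.
5² = 25 falls short of 34.5 but 5³ = 125 reaches it, so n = 3.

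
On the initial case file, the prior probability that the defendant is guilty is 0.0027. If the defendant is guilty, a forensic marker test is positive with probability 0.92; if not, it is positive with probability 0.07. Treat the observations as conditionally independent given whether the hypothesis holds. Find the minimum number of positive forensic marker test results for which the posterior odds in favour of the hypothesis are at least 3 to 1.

3

Prior odds = 0.0027/0.9973 = 27/9973.
Likelihood ratio of a positive = 0.92/0.07 = 92/7.
Target odds = 3.
Need (27/9973) × (92/7)ⁿ ≥ 3, i.e. (92/7)ⁿ ≥ 9973/9.
(92/7)² = 8464/49 falls short of 9973/9 but (92/7)³ = 778688/343 reaches it, so n = 3.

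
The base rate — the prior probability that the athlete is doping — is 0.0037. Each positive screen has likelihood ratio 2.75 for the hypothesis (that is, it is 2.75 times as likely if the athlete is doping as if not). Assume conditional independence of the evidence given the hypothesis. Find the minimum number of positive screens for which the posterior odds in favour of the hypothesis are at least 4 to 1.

Prior odds = 0.0037/0.9963 = 37/9963.
Likelihood ratio per positive screen = 2.75.
Target odds = 4.
Need (37/9963) × 2.75ⁿ ≥ 4, i.e. 2.75ⁿ ≥ 39852/37.
2.75⁶ = 1771561/4096 falls short of 39852/37 but 2.75⁷ = 19487171/16384 reaches it, so n = 7.

7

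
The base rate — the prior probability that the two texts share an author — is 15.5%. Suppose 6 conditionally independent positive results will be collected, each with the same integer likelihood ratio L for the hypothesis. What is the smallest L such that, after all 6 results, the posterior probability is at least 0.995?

4

Prior odds = 0.155/0.845 = 31/169.
Target odds = 0.995/0.005 = 199.
Need L⁶ ≥ 199 ÷ (31/169) = 33631/31.
3⁶ = 729 < 33631/31 ≤ 4096 = 4⁶, so L = 4.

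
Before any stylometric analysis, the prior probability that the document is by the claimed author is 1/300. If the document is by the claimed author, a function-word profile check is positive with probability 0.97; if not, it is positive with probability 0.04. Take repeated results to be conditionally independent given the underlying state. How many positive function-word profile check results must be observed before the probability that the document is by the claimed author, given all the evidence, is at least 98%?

Prior odds = (1/300)/(299/300) = 1/299.
Likelihood ratio of a positive = 0.97/0.04 = 24.25.
Target odds: 0.98 ÷ 0.02 = 49.
Need (1/299) × 24.25ⁿ ≥ 49, i.e. 24.25ⁿ ≥ 14651.
24.25³ = 912673/64 falls short of 14651 but 24.25⁴ = 88529281/256 reaches it, so n = 4.

4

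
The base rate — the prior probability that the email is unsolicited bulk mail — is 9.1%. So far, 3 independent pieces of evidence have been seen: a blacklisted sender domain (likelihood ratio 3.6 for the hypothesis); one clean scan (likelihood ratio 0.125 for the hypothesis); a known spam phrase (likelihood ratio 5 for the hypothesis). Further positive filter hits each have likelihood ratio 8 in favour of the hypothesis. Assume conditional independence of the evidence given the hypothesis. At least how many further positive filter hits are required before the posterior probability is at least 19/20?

3

Prior odds = 0.091/0.909 = 91/909.
Combined Bayes factor of the evidence already in hand = 3.6 × 0.125 × 5 = 2.25.
Odds after that evidence = (91/909) × 2.25 = 91/404.
Target odds = 0.95/0.05 = 19.
Need 8ⁿ ≥ 19 ÷ (91/404) = 7676/91.
8² = 64 falls short of 7676/91 but 8³ = 512 reaches it, so n = 3.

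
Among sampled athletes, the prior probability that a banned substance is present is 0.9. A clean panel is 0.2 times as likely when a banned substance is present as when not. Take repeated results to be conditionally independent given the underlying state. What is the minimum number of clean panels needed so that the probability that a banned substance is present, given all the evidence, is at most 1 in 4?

3

Prior odds: 0.9 ÷ 0.1 = 9.
Likelihood ratio per clean panel = 0.2.
Target odds: 0.25 ÷ 0.75 = 1/3.
Require 0.2ⁿ ≤ 1/3 ÷ 9 = 1/27.
0.2² = 0.04 is still above 1/27 but 0.2³ = 0.008 is at or below it, so n = 3.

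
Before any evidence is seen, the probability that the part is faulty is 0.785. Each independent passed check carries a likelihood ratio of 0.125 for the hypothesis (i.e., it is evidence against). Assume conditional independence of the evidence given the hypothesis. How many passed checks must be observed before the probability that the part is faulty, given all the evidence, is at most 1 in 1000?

Prior odds: 0.785 ÷ 0.215 = 157/43.
Likelihood ratio per passed check = 0.125.
Target odds: 0.001 ÷ 0.999 = 1/999.
Need (157/43) × 0.125ⁿ ≤ 1/999, i.e. 0.125ⁿ ≤ 43/156843.
0.125³ = 0.001953125 is still above 43/156843 but 0.125⁴ = 1/4096 is at or below it, so n = 4.

4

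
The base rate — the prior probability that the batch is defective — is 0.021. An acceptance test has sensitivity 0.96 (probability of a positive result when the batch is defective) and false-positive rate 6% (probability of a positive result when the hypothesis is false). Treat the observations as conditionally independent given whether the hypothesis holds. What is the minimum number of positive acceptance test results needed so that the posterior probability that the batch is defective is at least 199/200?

Prior odds: 0.021 ÷ 0.979 = 21/979.
Likelihood ratio of a positive result = 0.96/0.06 = 16.
Target odds: 0.995 ÷ 0.005 = 199.
Need (21/979) × 16ⁿ ≥ 199, i.e. 16ⁿ ≥ 194821/21.
16³ = 4096 falls short of 194821/21 but 16⁴ = 65536 reaches it, so n = 4.

4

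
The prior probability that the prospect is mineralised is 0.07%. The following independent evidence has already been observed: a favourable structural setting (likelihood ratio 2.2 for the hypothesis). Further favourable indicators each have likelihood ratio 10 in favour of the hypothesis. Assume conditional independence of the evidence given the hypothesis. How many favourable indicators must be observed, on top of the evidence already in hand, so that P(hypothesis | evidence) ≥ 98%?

5

Prior odds = 0.0007/0.9993 = 7/9993.
Bayes factor of the evidence already in hand = 2.2.
Odds after that evidence = (7/9993) × 2.2 = 77/49965.
Target odds = 0.98/0.02 = 49.
Need 10ⁿ ≥ 49 ÷ (77/49965) = 349755/11.
10⁴ = 10000 falls short of 349755/11 but 10⁵ = 100000 reaches it, so n = 5.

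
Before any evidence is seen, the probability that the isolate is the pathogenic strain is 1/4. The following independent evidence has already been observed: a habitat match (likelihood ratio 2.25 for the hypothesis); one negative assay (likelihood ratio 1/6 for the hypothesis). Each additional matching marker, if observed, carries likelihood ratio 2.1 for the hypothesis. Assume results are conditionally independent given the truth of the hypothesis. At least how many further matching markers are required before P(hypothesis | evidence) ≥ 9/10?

6

Prior odds = 0.25/0.75 = 1/3.
Combined Bayes factor of the evidence already in hand = 2.25 × (1/6) = 0.375.
Odds after that evidence = (1/3) × 0.375 = 0.125.
Target odds = 0.9/0.1 = 9.
Need 2.1ⁿ ≥ 9 ÷ 0.125 = 72.
2.1⁵ = 4084101/100000 falls short of 72 but 2.1⁶ = 85766121/1000000 reaches it, so n = 6.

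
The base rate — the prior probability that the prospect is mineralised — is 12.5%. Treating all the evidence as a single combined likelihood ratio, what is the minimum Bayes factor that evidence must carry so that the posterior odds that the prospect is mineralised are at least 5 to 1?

Prior odds = 0.125/0.875 = 1/7.
Target odds = 5.
Required Bayes factor = 5 ÷ (1/7) = 35.

35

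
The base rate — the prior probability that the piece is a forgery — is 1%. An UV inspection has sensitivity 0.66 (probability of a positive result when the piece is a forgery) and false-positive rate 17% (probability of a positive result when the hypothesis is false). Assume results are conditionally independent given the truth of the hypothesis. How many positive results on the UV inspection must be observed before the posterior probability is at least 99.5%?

Prior odds = 0.01/0.99 = 1/99.
Likelihood ratio of a positive result = 0.66/0.17 = 66/17.
Target posterior odds = 0.995/0.005 = 199.
Require (66/17)ⁿ ≥ 199 ÷ (1/99) = 19701.
(66/17)⁷ ≈13294.3 falls short of 19701 but (66/17)⁸ ≈51613.1 reaches it, so n = 8.

8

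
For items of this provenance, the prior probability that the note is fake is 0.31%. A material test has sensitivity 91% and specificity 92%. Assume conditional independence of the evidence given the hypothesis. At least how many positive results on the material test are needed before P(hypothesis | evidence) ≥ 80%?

3

Prior odds = 0.0031/0.9969 = 31/9969.
False-positive rate = 1 − 0.92 = 0.08; likelihood ratio of a positive = 0.91/0.08 = 11.375.
Target odds: 0.8 ÷ 0.2 = 4.
Require 11.375ⁿ ≥ 4 ÷ (31/9969) = 39876/31.
11.375² = 129.390625 falls short of 39876/31 but 11.375³ = 753571/512 reaches it, so n = 3.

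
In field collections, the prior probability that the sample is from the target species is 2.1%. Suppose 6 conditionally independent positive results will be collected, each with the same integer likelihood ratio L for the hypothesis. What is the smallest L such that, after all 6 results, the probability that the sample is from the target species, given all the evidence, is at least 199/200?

Prior odds = 0.021/0.979 = 21/979.
Target odds = 0.995/0.005 = 199.
Need L⁶ ≥ 199 ÷ (21/979) = 194821/21.
4⁶ = 4096 < 194821/21 ≤ 15625 = 5⁶, so L = 5.

5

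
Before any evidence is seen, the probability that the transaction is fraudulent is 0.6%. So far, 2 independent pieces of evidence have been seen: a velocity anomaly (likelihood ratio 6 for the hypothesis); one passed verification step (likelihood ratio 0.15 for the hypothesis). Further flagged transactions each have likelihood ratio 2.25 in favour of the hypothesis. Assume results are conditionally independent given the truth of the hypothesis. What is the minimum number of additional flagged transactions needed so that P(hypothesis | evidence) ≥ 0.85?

Prior odds = 0.006/0.994 = 3/497.
Combined Bayes factor of the evidence already in hand = 6 × 0.15 = 0.9.
Odds after that evidence = (3/497) × 0.9 = 27/4970.
Target odds = 0.85/0.15 = 17/3.
Need 2.25ⁿ ≥ 17/3 ÷ (27/4970) = 84490/81.
2.25⁸ = 43046721/65536 falls short of 84490/81 but 2.25⁹ = 387420489/262144 reaches it, so n = 9.

9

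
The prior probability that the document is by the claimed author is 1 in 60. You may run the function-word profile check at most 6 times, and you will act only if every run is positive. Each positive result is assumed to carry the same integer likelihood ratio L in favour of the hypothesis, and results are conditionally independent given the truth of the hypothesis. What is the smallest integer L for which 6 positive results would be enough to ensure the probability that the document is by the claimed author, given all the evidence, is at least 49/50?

Prior odds = (1/60)/(59/60) = 1/59.
Target odds = 0.98/0.02 = 49.
Need L⁶ ≥ 49 ÷ (1/59) = 2891.
3⁶ = 729 < 2891 ≤ 4096 = 4⁶, so L = 4.

4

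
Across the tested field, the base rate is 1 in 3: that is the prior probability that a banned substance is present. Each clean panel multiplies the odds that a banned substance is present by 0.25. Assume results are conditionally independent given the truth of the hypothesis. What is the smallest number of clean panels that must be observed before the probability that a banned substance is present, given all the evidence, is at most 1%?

3

Prior odds: (1/3) ÷ (2/3) = 0.5.
Likelihood ratio per clean panel = 0.25.
Target odds: 0.01 ÷ 0.99 = 1/99.
Require 0.25ⁿ ≤ 1/99 ÷ 0.5 = 2/99.
0.25² = 0.0625 is still above 2/99 but 0.25³ = 0.015625 is at or below it, so n = 3.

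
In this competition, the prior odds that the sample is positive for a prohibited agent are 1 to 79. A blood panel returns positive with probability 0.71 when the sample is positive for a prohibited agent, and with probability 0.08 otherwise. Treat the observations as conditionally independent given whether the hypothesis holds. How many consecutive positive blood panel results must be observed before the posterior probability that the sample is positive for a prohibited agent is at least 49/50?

Prior odds = 1/79.
Likelihood ratio of a positive result = 0.71/0.08 = 8.875.
Target posterior odds = 0.98/0.02 = 49.
Require 8.875ⁿ ≥ 49 ÷ (1/79) = 3871.
8.875³ = 357911/512 falls short of 3871 but 8.875⁴ = 25411681/4096 reaches it, so n = 4.

4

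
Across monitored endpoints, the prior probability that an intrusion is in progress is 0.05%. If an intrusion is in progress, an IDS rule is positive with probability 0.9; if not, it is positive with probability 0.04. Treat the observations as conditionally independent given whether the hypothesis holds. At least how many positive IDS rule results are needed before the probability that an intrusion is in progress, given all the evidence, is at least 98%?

Prior odds: 0.0005 ÷ 0.9995 = 1/1999.
Likelihood ratio of a positive = 0.9/0.04 = 22.5.
Target posterior odds = 0.98/0.02 = 49.
Need (1/1999) × 22.5ⁿ ≥ 49, i.e. 22.5ⁿ ≥ 97951.
22.5³ = 11390.625 falls short of 97951 but 22.5⁴ = 256289.0625 reaches it, so n = 4.

4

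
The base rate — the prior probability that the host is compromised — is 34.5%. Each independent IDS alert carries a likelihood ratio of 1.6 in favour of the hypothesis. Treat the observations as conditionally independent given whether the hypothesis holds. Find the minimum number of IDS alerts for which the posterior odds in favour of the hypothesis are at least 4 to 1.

5

Prior odds = 0.345/0.655 = 69/131.
Likelihood ratio per IDS alert = 1.6.
Target odds = 4.
Need (69/131) × 1.6ⁿ ≥ 4, i.e. 1.6ⁿ ≥ 524/69.
1.6⁴ = 6.5536 falls short of 524/69 but 1.6⁵ = 10.48576 reaches it, so n = 5.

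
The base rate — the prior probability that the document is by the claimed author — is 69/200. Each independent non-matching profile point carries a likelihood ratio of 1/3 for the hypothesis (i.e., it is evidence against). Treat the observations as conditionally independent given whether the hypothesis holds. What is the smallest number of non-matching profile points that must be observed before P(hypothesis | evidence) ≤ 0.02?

Prior odds = 0.345/0.655 = 69/131.
Likelihood ratio per non-matching profile point = 1/3.
Target posterior odds = 0.02/0.98 = 1/49.
Require (1/3)ⁿ ≤ 1/49 ÷ (69/131) = 131/3381.
(1/3)² = 1/9 is still above 131/3381 but (1/3)³ = 1/27 is at or below it, so n = 3.

3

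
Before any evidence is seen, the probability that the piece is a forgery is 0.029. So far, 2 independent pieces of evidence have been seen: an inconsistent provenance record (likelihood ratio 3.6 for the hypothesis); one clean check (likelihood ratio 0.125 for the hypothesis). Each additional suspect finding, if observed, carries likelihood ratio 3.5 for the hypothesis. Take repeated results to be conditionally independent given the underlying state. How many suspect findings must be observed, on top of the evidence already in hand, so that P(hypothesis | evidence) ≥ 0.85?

Prior odds = 0.029/0.971 = 29/971.
Combined Bayes factor of the evidence already in hand = 3.6 × 0.125 = 0.45.
Odds after that evidence = (29/971) × 0.45 = 261/19420.
Target odds = 0.85/0.15 = 17/3.
Need 3.5ⁿ ≥ 17/3 ÷ (261/19420) = 330140/783.
3.5⁴ = 150.0625 falls short of 330140/783 but 3.5⁵ = 525.21875 reaches it, so n = 5.

5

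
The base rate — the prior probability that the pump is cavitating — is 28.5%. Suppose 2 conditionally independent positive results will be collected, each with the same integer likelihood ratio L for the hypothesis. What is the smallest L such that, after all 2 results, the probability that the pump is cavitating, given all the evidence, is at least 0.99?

16

Prior odds = 0.285/0.715 = 57/143.
Target odds = 0.99/0.01 = 99.
Need L² ≥ 99 ÷ (57/143) = 4719/19.
15² = 225 < 4719/19 ≤ 256 = 16², so L = 16.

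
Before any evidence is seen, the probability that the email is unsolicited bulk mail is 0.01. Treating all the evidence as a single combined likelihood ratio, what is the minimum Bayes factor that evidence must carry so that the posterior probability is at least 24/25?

2376

Prior odds = 0.01/0.99 = 1/99.
Target odds = 0.96/0.04 = 24.
Required Bayes factor = 24 ÷ (1/99) = 2376.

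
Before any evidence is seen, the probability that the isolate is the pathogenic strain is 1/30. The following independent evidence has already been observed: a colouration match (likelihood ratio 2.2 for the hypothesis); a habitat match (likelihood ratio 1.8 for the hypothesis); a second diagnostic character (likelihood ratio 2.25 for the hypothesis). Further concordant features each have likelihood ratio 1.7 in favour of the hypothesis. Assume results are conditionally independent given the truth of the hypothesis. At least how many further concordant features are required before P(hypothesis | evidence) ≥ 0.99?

Prior odds = (1/30)/(29/30) = 1/29.
Combined Bayes factor of the evidence already in hand = 2.2 × 1.8 × 2.25 = 8.91.
Odds after that evidence = (1/29) × 8.91 = 891/2900.
Target odds = 0.99/0.01 = 99.
Need 1.7ⁿ ≥ 99 ÷ (891/2900) = 2900/9.
1.7¹⁰ ≈201.599 falls short of 2900/9 but 1.7¹¹ ≈342.719 reaches it, so n = 11.

11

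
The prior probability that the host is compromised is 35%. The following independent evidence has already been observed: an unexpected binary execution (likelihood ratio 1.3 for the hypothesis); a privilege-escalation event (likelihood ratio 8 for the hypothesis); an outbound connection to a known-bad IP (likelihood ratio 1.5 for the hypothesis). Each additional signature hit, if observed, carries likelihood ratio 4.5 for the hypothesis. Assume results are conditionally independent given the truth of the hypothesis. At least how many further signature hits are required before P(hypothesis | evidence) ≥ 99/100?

Prior odds = 0.35/0.65 = 7/13.
Combined Bayes factor of the evidence already in hand = 1.3 × 8 × 1.5 = 15.6.
Odds after that evidence = (7/13) × 15.6 = 8.4.
Target odds = 0.99/0.01 = 99.
Need 4.5ⁿ ≥ 99 ÷ 8.4 = 165/14.
4.5¹ = 4.5 falls short of 165/14 but 4.5² = 20.25 reaches it, so n = 2.

2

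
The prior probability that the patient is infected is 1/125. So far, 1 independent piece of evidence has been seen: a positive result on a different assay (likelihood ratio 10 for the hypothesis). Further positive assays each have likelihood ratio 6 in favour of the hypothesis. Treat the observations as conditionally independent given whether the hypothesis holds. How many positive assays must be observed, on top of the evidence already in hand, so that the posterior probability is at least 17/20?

3

Prior odds = 0.008/0.992 = 1/124.
Bayes factor of the evidence already in hand = 10.
Odds after that evidence = (1/124) × 10 = 5/62.
Target odds = 0.85/0.15 = 17/3.
Need 6ⁿ ≥ 17/3 ÷ (5/62) = 1054/15.
6² = 36 falls short of 1054/15 but 6³ = 216 reaches it, so n = 3.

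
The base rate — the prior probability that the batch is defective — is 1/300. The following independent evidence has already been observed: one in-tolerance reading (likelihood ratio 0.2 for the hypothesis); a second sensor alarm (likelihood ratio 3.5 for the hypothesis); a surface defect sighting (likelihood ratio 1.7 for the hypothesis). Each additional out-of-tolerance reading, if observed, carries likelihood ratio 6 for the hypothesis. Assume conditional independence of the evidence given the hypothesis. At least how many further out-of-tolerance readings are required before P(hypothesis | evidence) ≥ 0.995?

Prior odds = (1/300)/(299/300) = 1/299.
Combined Bayes factor of the evidence already in hand = 0.2 × 3.5 × 1.7 = 1.19.
Odds after that evidence = (1/299) × 1.19 = 119/29900.
Target odds = 0.995/0.005 = 199.
Need 6ⁿ ≥ 199 ÷ (119/29900) = 5950100/119.
6⁶ = 46656 falls short of 5950100/119 but 6⁷ = 279936 reaches it, so n = 7.

7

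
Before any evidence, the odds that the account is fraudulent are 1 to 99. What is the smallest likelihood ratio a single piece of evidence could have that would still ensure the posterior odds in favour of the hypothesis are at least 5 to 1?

Prior odds = 1/99.
Target odds = 5.
Required Bayes factor = 5 ÷ (1/99) = 495.

495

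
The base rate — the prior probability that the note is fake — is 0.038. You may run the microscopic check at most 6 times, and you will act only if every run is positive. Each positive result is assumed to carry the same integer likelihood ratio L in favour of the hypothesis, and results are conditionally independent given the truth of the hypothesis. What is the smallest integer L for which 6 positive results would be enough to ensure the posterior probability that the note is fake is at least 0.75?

3

Prior odds = 0.038/0.962 = 19/481.
Target odds = 0.75/0.25 = 3.
Need L⁶ ≥ 3 ÷ (19/481) = 1443/19.
2⁶ = 64 < 1443/19 ≤ 729 = 3⁶, so L = 3.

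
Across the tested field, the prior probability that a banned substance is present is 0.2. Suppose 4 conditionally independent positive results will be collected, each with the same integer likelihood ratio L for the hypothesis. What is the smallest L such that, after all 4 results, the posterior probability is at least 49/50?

Prior odds = 0.2/0.8 = 0.25.
Target odds = 0.98/0.02 = 49.
Need L⁴ ≥ 49 ÷ 0.25 = 196.
3⁴ = 81 < 196 ≤ 256 = 4⁴, so L = 4.

4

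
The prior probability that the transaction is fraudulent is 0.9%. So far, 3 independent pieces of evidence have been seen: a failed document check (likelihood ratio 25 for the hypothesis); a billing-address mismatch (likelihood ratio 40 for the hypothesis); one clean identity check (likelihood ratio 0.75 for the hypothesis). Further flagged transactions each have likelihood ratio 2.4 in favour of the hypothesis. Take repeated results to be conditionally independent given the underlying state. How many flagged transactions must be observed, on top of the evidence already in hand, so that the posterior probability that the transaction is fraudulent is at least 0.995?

Prior odds = 0.009/0.991 = 9/991.
Combined Bayes factor of the evidence already in hand = 25 × 40 × 0.75 = 750.
Odds after that evidence = (9/991) × 750 = 6750/991.
Target odds = 0.995/0.005 = 199.
Need 2.4ⁿ ≥ 199 ÷ (6750/991) = 197209/6750.
2.4³ = 13.824 falls short of 197209/6750 but 2.4⁴ = 33.1776 reaches it, so n = 4.

4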